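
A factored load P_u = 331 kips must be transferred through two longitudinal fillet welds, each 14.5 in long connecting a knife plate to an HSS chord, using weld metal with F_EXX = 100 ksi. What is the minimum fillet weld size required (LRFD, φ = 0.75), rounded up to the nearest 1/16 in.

Total weld length L = 29 in.
Required throat t_e = P_u / (φ × 0.6 F_EXX × L) = 331 / (0.75 × 0.6 × 100 × 29) = 0.2536 in.
Required leg w = t_e / 0.707 = 0.3588 in → use 3/8 in.

w = 3/8 in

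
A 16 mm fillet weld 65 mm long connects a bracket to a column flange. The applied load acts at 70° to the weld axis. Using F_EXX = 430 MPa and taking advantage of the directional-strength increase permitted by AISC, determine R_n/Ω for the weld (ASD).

R_n/Ω ≈ 138 kN

t_e = 0.707 × 16 = 11.31 mm; A_we = 11.31 × 65 = 735.3 mm².
Directional factor: 1.0 + 0.5 sin^1.5(70°) = 1.455.
F_nw = 0.6 × 430 × 1.455 = 375.5 MPa.
R_n/Ω = (375.5 × 735.3) / 2.0 × 10⁻³ = 138.1 kN.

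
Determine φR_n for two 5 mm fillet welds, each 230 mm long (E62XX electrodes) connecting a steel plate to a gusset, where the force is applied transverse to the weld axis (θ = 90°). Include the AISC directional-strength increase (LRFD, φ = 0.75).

φR_n ≈ 681 kN

E62XX → F_EXX = 620 MPa.
t_e = 0.707 × 5 = 3.535 mm; A_we = 3.535 × 460 = 1626 mm².
Directional factor: 1.0 + 0.5 sin^1.5(90°) = 1.5.
F_nw = 0.6 × 620 × 1.5 = 558 MPa.
φR_n = 0.75 × 558 × 1626 × 10⁻³ = 680.5 kN.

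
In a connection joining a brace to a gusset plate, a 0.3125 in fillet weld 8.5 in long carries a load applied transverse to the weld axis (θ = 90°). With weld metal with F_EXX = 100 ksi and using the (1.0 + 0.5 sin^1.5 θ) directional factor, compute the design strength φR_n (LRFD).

φR_n ≈ 127 kips

t_e = 0.707 × 0.3125 = 0.2209 in; A_we = 0.2209 × 8.5 = 1.878 in².
Directional factor: 1.0 + 0.5 sin^1.5(90°) = 1.5.
F_nw = 0.6 × 100 × 1.5 = 90 ksi.
φR_n = 0.75 × 90 × 1.878 = 126.8 kips.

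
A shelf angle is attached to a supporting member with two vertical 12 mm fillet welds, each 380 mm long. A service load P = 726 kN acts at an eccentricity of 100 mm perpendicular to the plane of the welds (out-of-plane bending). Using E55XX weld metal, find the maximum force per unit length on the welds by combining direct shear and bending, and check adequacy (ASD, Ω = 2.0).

f_max ≈ 1790 N/mm; NOT adequate

E55XX → F_EXX = 550 MPa.
L_w = 2 × 380 = 760 mm; section modulus (unit throat) S = 2 × L²/6 = 48130 mm².
Direct shear f_v = P/L_w = 726×10³/760 = 955.3 N/mm.
Moment M = P × e = 726×10³ × 100 = 72600000 N·mm; bending f_b = M/S = 1508 N/mm.
f_max = √(f_v² + f_b²) = √(955.3² + 1508²) = 1785 N/mm.
r_n/Ω = (1/2.0) × 0.6 × 550 × (0.707 × 12) = 1400 N/mm → NOT adequate.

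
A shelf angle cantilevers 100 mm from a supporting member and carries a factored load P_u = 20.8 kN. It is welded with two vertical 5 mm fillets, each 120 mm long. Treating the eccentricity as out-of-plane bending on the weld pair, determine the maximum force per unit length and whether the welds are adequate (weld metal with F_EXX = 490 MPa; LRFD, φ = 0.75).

L_w = 2 × 120 = 240 mm; section modulus (unit throat) S = 2 × L²/6 = 4800 mm².
Direct shear f_v = P/L_w = 20.8×10³/240 = 86.67 N/mm.
Moment M = P × e = 20.8×10³ × 100 = 2080000 N·mm; bending f_b = M/S = 433.3 N/mm.
f_max = √(f_v² + f_b²) = √(86.67² + 433.3²) = 441.9 N/mm.
φr_n = 0.75 × 0.6 × 490 × (0.707 × 5) = 779.5 N/mm → adequate.

f_max ≈ 442 N/mm; adequate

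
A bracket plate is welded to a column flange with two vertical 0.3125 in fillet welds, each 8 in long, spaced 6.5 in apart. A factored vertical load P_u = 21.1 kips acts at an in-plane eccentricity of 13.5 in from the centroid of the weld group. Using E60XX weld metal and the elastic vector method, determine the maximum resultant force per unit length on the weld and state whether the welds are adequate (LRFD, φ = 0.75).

f_max ≈ 6.68 kip/in; NOT adequate

E60XX → F_EXX = 60 ksi.
Total weld length L_w = 16 in. Treat welds as unit-width lines.
Polar moment about centroid: J = 2[d³/12 + d(b/2)²] = 2[8³/12 + 8×3.25²] = 254.3 in³.
Direct shear f_v = P/L_w = 21.1 / 16 = 1.319 kip/in (vertical).
Torsion M = P·e = 21.1 × 13.5 = 284.85 kip·in.
Critical point at (x, y) = (3.25, 4) from centroid. f_tx = M·y/J = 4.48 kip/in; f_ty = M·x/J = 3.64 kip/in.
Resultant f_max = √[f_tx² + (f_v + f_ty)²] = √[4.48² + (1.319 + 3.64)²] = 6.683 kip/in.
Capacity per unit length: φr_n = 0.75 × 0.6 × 60 × (0.707 × 0.3125) = 5.965 kip/in.
6.683 > 5.965 → NOT adequate.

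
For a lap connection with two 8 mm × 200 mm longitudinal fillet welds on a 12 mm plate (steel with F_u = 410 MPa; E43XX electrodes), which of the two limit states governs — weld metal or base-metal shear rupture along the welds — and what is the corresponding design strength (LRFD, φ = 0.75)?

φR_n ≈ 438 kN (weld metal governs)

E43XX → F_EXX = 430 MPa.
t_e = 0.707 × 8 = 5.656 mm; L = 400 mm.
Weld metal: φR_n = 0.75 × 0.6 × 430 × 5.656 × 400 × 10⁻³ = 437.8 kN.
Base metal (shear rupture): φR_n = 0.75 × 0.6 × 410 × 12 × 400 × 10⁻³ = 885.6 kN.
Governing: weld metal.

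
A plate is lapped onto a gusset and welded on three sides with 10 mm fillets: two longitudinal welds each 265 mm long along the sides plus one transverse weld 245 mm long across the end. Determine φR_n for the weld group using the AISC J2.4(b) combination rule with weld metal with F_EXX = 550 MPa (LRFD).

t_e = 0.707 × 10 = 7.07 mm.
R_nwl = 0.6 × 550 × 7.07 × 530 × 10⁻³ = 1237 kN (longitudinal, 2 welds).
R_nwt = 0.6 × 550 × 7.07 × 245 × 10⁻³ = 571.6 kN (transverse, base value).
(i) R_nwl + R_nwt = 1808 kN; (ii) 0.85 R_nwl + 1.5 R_nwt = 1908 kN.
R_n = max = 1908 kN [governs: (ii)]; φR_n = 1431 kN.

φR_n ≈ 1430 kN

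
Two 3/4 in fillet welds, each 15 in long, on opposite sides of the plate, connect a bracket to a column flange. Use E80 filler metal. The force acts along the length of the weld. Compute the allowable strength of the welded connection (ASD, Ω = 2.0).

R_n/Ω ≈ 382 kips

E80XX → F_EXX = 80 ksi.
Effective throat t_e = 0.707 × 0.75 = 0.5302 in.
Total length L = 30 in; A_we = 0.5302 × 30 = 15.91 in².
F_nw = 0.6 F_EXX = 0.6 × 80 = 48 ksi.
R_n = 48 × 15.91 = 763.6 kips; R_n/Ω = 763.6/2.0 = 381.8 kips.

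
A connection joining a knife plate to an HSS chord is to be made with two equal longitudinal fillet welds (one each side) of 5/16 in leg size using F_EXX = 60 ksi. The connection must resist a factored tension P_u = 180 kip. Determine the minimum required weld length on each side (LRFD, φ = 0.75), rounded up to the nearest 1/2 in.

L = 15.5 in on each side

Throat t_e = 0.707 × 0.3125 = 0.2209 in.
φr_n = 0.75 × 0.6 × 60 × 0.2209 = 5.965 kip/in.
L_req = P_u / φr_n = 180 / 5.965 = 30.17 in total.
Per side: 30.17 / 2 = 15.09 in.
Round up → use L = 15.5 in on each side.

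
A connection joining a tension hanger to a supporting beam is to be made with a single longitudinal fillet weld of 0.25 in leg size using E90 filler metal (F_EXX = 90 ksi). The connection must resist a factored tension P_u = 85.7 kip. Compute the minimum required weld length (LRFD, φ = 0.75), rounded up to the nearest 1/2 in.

L = 12 in

Throat t_e = 0.707 × 0.25 = 0.1767 in.
φr_n = 0.75 × 0.6 × 90 × 0.1767 = 7.158 kip/in.
L_req = P_u / φr_n = 85.7 / 7.158 = 11.97 in total.
Round up → use L = 12 in.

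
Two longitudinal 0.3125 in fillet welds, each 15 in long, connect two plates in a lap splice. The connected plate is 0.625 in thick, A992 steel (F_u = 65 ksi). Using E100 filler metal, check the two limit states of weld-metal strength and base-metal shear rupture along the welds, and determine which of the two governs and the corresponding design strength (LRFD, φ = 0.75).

φR_n ≈ 298 kips (weld metal governs)

E100XX → F_EXX = 100 ksi.
t_e = 0.707 × 0.3125 = 0.2209 in; L = 30 in.
Weld metal: φR_n = 0.75 × 0.6 × 100 × 0.2209 × 30 = 298.3 kips.
Base metal (shear rupture): φR_n = 0.75 × 0.6 × 65 × 0.625 × 30 = 548.4 kips.
Governing: weld metal.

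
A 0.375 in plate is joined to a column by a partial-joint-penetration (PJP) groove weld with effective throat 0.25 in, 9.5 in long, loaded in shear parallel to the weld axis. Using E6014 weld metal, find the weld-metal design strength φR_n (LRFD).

E60XX → F_EXX = 60 ksi.
Effective throat (given) t_e = 0.25 in.
A_we = 0.25 × 9.5 = 2.375 in².
F_nw = 0.6 F_EXX = 36 ksi.
φR_n = 0.75 × 36 × 2.375 = 64.12 kip.

φR_n ≈ 64.1 kip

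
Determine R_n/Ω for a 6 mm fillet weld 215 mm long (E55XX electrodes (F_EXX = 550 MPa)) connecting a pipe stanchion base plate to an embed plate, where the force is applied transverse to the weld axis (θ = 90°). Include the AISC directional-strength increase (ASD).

t_e = 0.707 × 6 = 4.242 mm; A_we = 4.242 × 215 = 912 mm².
Directional factor: 1.0 + 0.5 sin^1.5(90°) = 1.5.
F_nw = 0.6 × 550 × 1.5 = 495 MPa.
R_n/Ω = (495 × 912) / 2.0 × 10⁻³ = 225.7 kN.

R_n/Ω ≈ 226 kN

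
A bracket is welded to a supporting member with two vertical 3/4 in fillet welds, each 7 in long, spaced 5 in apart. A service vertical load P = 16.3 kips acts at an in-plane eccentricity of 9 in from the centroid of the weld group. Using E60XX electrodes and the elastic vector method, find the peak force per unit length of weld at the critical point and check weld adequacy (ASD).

E60XX → F_EXX = 60 ksi.
Total weld length L_w = 14 in. Treat welds as unit-width lines.
Polar moment about centroid: J = 2[d³/12 + d(b/2)²] = 2[7³/12 + 7×2.5²] = 144.7 in³.
Direct shear f_v = P/L_w = 16.3 / 14 = 1.164 kip/in (vertical).
Torsion M = P·e = 16.3 × 9 = 146.7 kip·in.
Critical point at (x, y) = (2.5, 3.5) from centroid. f_tx = M·y/J = 3.549 kip/in; f_ty = M·x/J = 2.535 kip/in.
Resultant f_max = √[f_tx² + (f_v + f_ty)²] = √[3.549² + (1.164 + 2.535)²] = 5.127 kip/in.
Capacity per unit length: r_n/Ω = (1/2.0) × 0.6 × 60 × (0.707 × 0.75) = 9.544 kip/in.
5.127 ≤ 9.544 → adequate.

f_max ≈ 5.13 kip/in; adequate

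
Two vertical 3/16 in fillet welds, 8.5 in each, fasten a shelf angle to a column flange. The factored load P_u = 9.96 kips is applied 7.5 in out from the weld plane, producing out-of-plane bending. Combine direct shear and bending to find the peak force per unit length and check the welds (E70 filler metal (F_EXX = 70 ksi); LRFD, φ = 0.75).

f_max ≈ 3.16 kip/in; adequate

L_w = 2 × 8.5 = 17 in; section modulus (unit throat) S = 2 × L²/6 = 24.08 in².
Direct shear f_v = P/L_w = 9.96/17 = 0.5859 kip/in.
Moment M = P × e = 9.96 × 7.5 = 74.7 kip·in; bending f_b = M/S = 3.102 kip/in.
f_max = √(f_v² + f_b²) = √(0.5859² + 3.102²) = 3.157 kip/in.
φr_n = 0.75 × 0.6 × 70 × (0.707 × 0.1875) = 4.176 kip/in → adequate.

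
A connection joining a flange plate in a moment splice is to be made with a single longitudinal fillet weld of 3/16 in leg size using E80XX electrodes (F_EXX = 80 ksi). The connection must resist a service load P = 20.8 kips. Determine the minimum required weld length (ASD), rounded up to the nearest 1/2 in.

Throat t_e = 0.707 × 0.1875 = 0.1326 in.
r_n/Ω = (0.6 × 80 × 0.1326) / 2.0 = 3.181 kip/in.
L_req = P / (r_n/Ω) = 20.8 / 3.181 = 6.538 in total.
Round up → use L = 7 in.

L = 7 in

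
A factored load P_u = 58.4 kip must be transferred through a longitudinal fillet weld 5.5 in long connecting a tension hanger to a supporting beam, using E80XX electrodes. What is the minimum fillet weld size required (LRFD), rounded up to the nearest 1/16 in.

w = 7/16 in

E80XX → F_EXX = 80 ksi.
Total weld length L = 5.5 in.
Required throat t_e = P_u / (φ × 0.6 F_EXX × L) = 58.4 / (0.75 × 0.6 × 80 × 5.5) = 0.2949 in.
Required leg w = t_e / 0.707 = 0.4172 in → use 7/16 in.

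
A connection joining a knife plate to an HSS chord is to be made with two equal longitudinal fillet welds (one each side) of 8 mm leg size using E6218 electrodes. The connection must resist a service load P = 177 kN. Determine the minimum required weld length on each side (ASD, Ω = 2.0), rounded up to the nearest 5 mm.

E62XX → F_EXX = 620 MPa.
Throat t_e = 0.707 × 8 = 5.656 mm.
r_n/Ω = (0.6 × 620 × 5.656) / 2.0 = 1052 N/mm = 1.052 kN/mm.
L_req = P / (r_n/Ω) = 177 / 1.052 = 168.2 mm total.
Per side: 168.2 / 2 = 84.12 mm.
Round up → use L = 85 mm on each side.

L = 85 mm on each side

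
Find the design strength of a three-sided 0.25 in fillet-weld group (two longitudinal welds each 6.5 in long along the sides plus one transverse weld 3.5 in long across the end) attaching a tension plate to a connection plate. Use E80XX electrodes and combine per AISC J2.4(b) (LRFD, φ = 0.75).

φR_n ≈ 105 kips

E80XX → F_EXX = 80 ksi.
t_e = 0.707 × 0.25 = 0.1767 in.
R_nwl = 0.6 × 80 × 0.1767 × 13 = 110.3 kips (longitudinal, 2 welds).
R_nwt = 0.6 × 80 × 0.1767 × 3.5 = 29.69 kips (transverse, base value).
(i) R_nwl + R_nwt = 140 kips; (ii) 0.85 R_nwl + 1.5 R_nwt = 138.3 kips.
R_n = max = 140 kips [governs: (i)]; φR_n = 105 kips.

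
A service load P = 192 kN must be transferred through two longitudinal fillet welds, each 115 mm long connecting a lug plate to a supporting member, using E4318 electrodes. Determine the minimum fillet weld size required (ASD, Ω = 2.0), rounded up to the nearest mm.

w = 10 mm

E43XX → F_EXX = 430 MPa.
Total weld length L = 230 mm.
Required throat t_e = P × Ω / (0.6 F_EXX × L) = 192 × 2.0 / (0.6 × 430 × 230 × 10⁻³) = 6.471 mm.
Required leg w = t_e / 0.707 = 9.153 mm → use 10 mm.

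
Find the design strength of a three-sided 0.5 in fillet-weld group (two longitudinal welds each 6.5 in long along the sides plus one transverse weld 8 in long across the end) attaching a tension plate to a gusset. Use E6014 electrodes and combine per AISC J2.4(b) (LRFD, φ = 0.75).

φR_n ≈ 220 kip

E60XX → F_EXX = 60 ksi.
t_e = 0.707 × 0.5 = 0.3535 in.
R_nwl = 0.6 × 60 × 0.3535 × 13 = 165.4 kip (longitudinal, 2 welds).
R_nwt = 0.6 × 60 × 0.3535 × 8 = 101.8 kip (transverse, base value).
(i) R_nwl + R_nwt = 267.2 kip; (ii) 0.85 R_nwl + 1.5 R_nwt = 293.3 kip.
R_n = max = 293.3 kip [governs: (ii)]; φR_n = 220 kip.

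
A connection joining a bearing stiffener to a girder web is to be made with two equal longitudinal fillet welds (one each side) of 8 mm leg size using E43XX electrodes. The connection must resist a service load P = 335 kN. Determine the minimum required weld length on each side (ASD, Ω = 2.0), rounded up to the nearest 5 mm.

E43XX → F_EXX = 430 MPa.
Throat t_e = 0.707 × 8 = 5.656 mm.
r_n/Ω = (0.6 × 430 × 5.656) / 2.0 = 729.6 N/mm = 0.7296 kN/mm.
L_req = P / (r_n/Ω) = 335 / 0.7296 = 459.1 mm total.
Per side: 459.1 / 2 = 229.6 mm.
Round up → use L = 230 mm on each side.

L = 230 mm on each side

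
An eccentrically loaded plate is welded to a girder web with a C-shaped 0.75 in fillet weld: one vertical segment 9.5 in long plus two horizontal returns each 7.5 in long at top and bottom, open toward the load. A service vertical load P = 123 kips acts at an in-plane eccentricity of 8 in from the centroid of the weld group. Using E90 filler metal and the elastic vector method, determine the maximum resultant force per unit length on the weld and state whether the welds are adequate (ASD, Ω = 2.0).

E90XX → F_EXX = 90 ksi.
Total weld length L_w = 24.5 in. Treat welds as unit-width lines.
Centroid: x̄ = 2×7.5×3.75 / 24.5 = 2.296 in from the vertical weld.
Polar moment about centroid: J = I_x + I_y = [9.5³/12 + 2×7.5×4.75²] + [9.5×2.296² + 2(7.5³/12 + 7.5×1.454²)] = 562 in³.
Direct shear f_v = P/L_w = 123 / 24.5 = 5.02 kip/in (vertical).
Torsion M = P·e = 123 × 8 = 984 kip·in.
Critical point at (x, y) = (5.204, 4.75) from centroid. f_tx = M·y/J = 8.317 kip/in; f_ty = M·x/J = 9.112 kip/in.
Resultant f_max = √[f_tx² + (f_v + f_ty)²] = √[8.317² + (5.02 + 9.112)²] = 16.4 kip/in.
Capacity per unit length: r_n/Ω = (1/2.0) × 0.6 × 90 × (0.707 × 0.75) = 14.32 kip/in.
16.4 > 14.32 → NOT adequate.

f_max ≈ 16.4 kip/in; NOT adequate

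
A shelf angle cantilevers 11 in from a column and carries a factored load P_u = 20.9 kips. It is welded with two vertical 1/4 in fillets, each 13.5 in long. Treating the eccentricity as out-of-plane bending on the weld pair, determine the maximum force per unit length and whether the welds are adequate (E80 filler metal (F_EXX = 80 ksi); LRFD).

L_w = 2 × 13.5 = 27 in; section modulus (unit throat) S = 2 × L²/6 = 60.75 in².
Direct shear f_v = P/L_w = 20.9/27 = 0.7741 kip/in.
Moment M = P × e = 20.9 × 11 = 229.9 kip·in; bending f_b = M/S = 3.784 kip/in.
f_max = √(f_v² + f_b²) = √(0.7741² + 3.784²) = 3.863 kip/in.
φr_n = 0.75 × 0.6 × 80 × (0.707 × 0.25) = 6.363 kip/in → adequate.

f_max ≈ 3.86 kip/in; adequate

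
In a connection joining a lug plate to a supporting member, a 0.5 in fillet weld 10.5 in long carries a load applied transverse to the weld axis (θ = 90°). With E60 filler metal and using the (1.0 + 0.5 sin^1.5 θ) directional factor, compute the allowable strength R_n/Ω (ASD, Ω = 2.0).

R_n/Ω ≈ 100 kips

E60XX → F_EXX = 60 ksi.
t_e = 0.707 × 0.5 = 0.3535 in; A_we = 0.3535 × 10.5 = 3.712 in².
Directional factor: 1.0 + 0.5 sin^1.5(90°) = 1.5.
F_nw = 0.6 × 60 × 1.5 = 54 ksi.
R_n/Ω = (54 × 3.712) / 2.0 = 100.2 kips.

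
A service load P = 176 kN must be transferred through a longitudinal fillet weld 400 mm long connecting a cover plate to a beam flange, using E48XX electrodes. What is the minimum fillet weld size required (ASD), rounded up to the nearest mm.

E48XX → F_EXX = 480 MPa.
Total weld length L = 400 mm.
Required throat t_e = P × Ω / (0.6 F_EXX × L) = 176 × 2.0 / (0.6 × 480 × 400 × 10⁻³) = 3.056 mm.
Required leg w = t_e / 0.707 = 4.322 mm → use 5 mm.

w = 5 mm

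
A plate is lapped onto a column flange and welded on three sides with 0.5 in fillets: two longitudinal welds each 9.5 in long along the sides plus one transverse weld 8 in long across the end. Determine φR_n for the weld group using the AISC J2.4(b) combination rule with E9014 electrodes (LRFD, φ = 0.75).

E90XX → F_EXX = 90 ksi.
t_e = 0.707 × 0.5 = 0.3535 in.
R_nwl = 0.6 × 90 × 0.3535 × 19 = 362.7 kips (longitudinal, 2 welds).
R_nwt = 0.6 × 90 × 0.3535 × 8 = 152.7 kips (transverse, base value).
(i) R_nwl + R_nwt = 515.4 kips; (ii) 0.85 R_nwl + 1.5 R_nwt = 537.4 kips.
R_n = max = 537.4 kips [governs: (ii)]; φR_n = 403 kips.

φR_n ≈ 403 kips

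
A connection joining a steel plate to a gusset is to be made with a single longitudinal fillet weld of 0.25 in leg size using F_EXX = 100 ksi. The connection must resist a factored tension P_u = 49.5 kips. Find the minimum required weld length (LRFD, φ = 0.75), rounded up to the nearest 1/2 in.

L = 6.5 in

Throat t_e = 0.707 × 0.25 = 0.1767 in.
φr_n = 0.75 × 0.6 × 100 × 0.1767 = 7.954 kips/in.
L_req = P_u / φr_n = 49.5 / 7.954 = 6.223 in total.
Round up → use L = 6.5 in.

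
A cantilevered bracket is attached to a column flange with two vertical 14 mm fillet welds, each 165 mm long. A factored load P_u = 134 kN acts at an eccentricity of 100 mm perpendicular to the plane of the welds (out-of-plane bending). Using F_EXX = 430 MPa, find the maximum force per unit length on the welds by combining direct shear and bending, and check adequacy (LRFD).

f_max ≈ 1530 N/mm; adequate

L_w = 2 × 165 = 330 mm; section modulus (unit throat) S = 2 × L²/6 = 9075 mm².
Direct shear f_v = P/L_w = 134×10³/330 = 406.1 N/mm.
Moment M = P × e = 134×10³ × 100 = 13400000 N·mm; bending f_b = M/S = 1477 N/mm.
f_max = √(f_v² + f_b²) = √(406.1² + 1477²) = 1531 N/mm.
φr_n = 0.75 × 0.6 × 430 × (0.707 × 14) = 1915 N/mm → adequate.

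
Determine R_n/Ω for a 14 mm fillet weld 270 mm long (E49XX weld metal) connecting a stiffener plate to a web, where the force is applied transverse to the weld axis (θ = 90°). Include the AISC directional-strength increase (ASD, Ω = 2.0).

E49XX → F_EXX = 490 MPa.
t_e = 0.707 × 14 = 9.898 mm; A_we = 9.898 × 270 = 2672 mm².
Directional factor: 1.0 + 0.5 sin^1.5(90°) = 1.5.
F_nw = 0.6 × 490 × 1.5 = 441 MPa.
R_n/Ω = (441 × 2672) / 2.0 × 10⁻³ = 589.3 kN.

R_n/Ω ≈ 589 kN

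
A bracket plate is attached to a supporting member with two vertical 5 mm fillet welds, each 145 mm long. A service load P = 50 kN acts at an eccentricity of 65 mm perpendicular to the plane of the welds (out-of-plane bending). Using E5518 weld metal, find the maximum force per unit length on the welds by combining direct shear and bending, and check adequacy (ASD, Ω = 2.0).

E55XX → F_EXX = 550 MPa.
L_w = 2 × 145 = 290 mm; section modulus (unit throat) S = 2 × L²/6 = 7008 mm².
Direct shear f_v = P/L_w = 50×10³/290 = 172.4 N/mm.
Moment M = P × e = 50×10³ × 65 = 3250000 N·mm; bending f_b = M/S = 463.7 N/mm.
f_max = √(f_v² + f_b²) = √(172.4² + 463.7²) = 494.7 N/mm.
r_n/Ω = (1/2.0) × 0.6 × 550 × (0.707 × 5) = 583.3 N/mm → adequate.

f_max ≈ 495 N/mm; adequate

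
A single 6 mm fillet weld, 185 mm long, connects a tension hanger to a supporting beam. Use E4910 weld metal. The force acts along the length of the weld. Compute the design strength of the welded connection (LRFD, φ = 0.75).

E49XX → F_EXX = 490 MPa.
Effective throat t_e = 0.707 × 6 = 4.242 mm.
Total length L = 185 mm; A_we = 4.242 × 185 = 784.8 mm².
F_nw = 0.6 F_EXX = 0.6 × 490 = 294 MPa.
φR_n = 0.75 × 294 × 784.8 × 10⁻³ = 173 kN.

φR_n ≈ 173 kN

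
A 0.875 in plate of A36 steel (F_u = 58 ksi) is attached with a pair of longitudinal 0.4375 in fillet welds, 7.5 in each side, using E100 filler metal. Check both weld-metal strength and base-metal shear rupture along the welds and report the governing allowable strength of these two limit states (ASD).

E100XX → F_EXX = 100 ksi.
t_e = 0.707 × 0.4375 = 0.3093 in; L = 15 in.
Weld metal: R_n/Ω = (1/2.0) × 0.6 × 100 × 0.3093 × 15 = 139.2 kips.
Base metal (shear rupture): R_n/Ω = (1/2.0) × 0.6 × 58 × 0.875 × 15 = 228.4 kips.
Governing: weld metal.

R_n/Ω ≈ 139 kips (weld metal governs)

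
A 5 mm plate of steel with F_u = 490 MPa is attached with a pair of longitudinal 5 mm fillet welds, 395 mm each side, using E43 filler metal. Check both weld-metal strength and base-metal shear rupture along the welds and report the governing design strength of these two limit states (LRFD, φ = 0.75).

φR_n ≈ 540 kN (weld metal governs)

E43XX → F_EXX = 430 MPa.
t_e = 0.707 × 5 = 3.535 mm; L = 790 mm.
Weld metal: φR_n = 0.75 × 0.6 × 430 × 3.535 × 790 × 10⁻³ = 540.4 kN.
Base metal (shear rupture): φR_n = 0.75 × 0.6 × 490 × 5 × 790 × 10⁻³ = 871 kN.
Governing: weld metal.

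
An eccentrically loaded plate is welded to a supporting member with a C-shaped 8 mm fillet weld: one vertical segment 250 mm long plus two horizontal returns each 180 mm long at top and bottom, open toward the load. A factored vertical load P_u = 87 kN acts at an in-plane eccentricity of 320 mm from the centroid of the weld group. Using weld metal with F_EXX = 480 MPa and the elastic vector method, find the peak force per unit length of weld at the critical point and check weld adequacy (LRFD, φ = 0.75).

Total weld length L_w = 610 mm. Treat welds as unit-width lines.
Centroid: x̄ = 2×180×90 / 610 = 53.11 mm from the vertical weld.
Polar moment about centroid: J = I_x + I_y = [250³/12 + 2×180×125²] + [250×53.11² + 2(180³/12 + 180×36.89²)] = 9094000 mm³.
Direct shear f_v = P/L_w = 87×10³ / 610 = 142.6 N/mm (vertical).
Torsion M = P·e = 87×10³ × 320 = 27840000 N·mm.
Critical point at (x, y) = (126.9, 125) from centroid. f_tx = M·y/J = 382.7 N/mm; f_ty = M·x/J = 388.4 N/mm.
Resultant f_max = √[f_tx² + (f_v + f_ty)²] = √[382.7² + (142.6 + 388.4)²] = 654.6 N/mm.
Capacity per unit length: φr_n = 0.75 × 0.6 × 480 × (0.707 × 8) = 1222 N/mm.
654.6 ≤ 1222 → adequate.

f_max ≈ 655 N/mm; adequate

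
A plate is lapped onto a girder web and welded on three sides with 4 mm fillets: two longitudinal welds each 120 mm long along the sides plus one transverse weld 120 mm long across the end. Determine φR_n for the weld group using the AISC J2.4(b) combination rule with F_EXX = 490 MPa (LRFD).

φR_n ≈ 239 kN

t_e = 0.707 × 4 = 2.828 mm.
R_nwl = 0.6 × 490 × 2.828 × 240 × 10⁻³ = 199.5 kN (longitudinal, 2 welds).
R_nwt = 0.6 × 490 × 2.828 × 120 × 10⁻³ = 99.77 kN (transverse, base value).
(i) R_nwl + R_nwt = 299.3 kN; (ii) 0.85 R_nwl + 1.5 R_nwt = 319.3 kN.
R_n = max = 319.3 kN [governs: (ii)]; φR_n = 239.5 kN.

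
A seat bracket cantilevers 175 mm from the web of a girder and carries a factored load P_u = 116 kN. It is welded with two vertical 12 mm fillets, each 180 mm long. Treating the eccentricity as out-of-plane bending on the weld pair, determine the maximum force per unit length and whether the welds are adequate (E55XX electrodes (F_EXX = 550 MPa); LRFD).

L_w = 2 × 180 = 360 mm; section modulus (unit throat) S = 2 × L²/6 = 10800 mm².
Direct shear f_v = P/L_w = 116×10³/360 = 322.2 N/mm.
Moment M = P × e = 116×10³ × 175 = 20300000 N·mm; bending f_b = M/S = 1880 N/mm.
f_max = √(f_v² + f_b²) = √(322.2² + 1880²) = 1907 N/mm.
φr_n = 0.75 × 0.6 × 550 × (0.707 × 12) = 2100 N/mm → adequate.

f_max ≈ 1910 N/mm; adequate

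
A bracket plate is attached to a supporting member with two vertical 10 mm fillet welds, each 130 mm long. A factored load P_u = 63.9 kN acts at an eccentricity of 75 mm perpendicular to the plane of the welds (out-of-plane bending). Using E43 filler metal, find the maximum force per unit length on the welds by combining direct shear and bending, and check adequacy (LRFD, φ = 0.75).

f_max ≈ 886 N/mm; adequate

E43XX → F_EXX = 430 MPa.
L_w = 2 × 130 = 260 mm; section modulus (unit throat) S = 2 × L²/6 = 5633 mm².
Direct shear f_v = P/L_w = 63.9×10³/260 = 245.8 N/mm.
Moment M = P × e = 63.9×10³ × 75 = 4792500 N·mm; bending f_b = M/S = 850.7 N/mm.
f_max = √(f_v² + f_b²) = √(245.8² + 850.7²) = 885.5 N/mm.
φr_n = 0.75 × 0.6 × 430 × (0.707 × 10) = 1368 N/mm → adequate.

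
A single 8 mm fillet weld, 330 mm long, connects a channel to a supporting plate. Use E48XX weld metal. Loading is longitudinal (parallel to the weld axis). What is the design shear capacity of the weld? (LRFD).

E48XX → F_EXX = 480 MPa.
Effective throat t_e = 0.707 × 8 = 5.656 mm.
Total length L = 330 mm; A_we = 5.656 × 330 = 1866 mm².
F_nw = 0.6 F_EXX = 0.6 × 480 = 288 MPa.
φR_n = 0.75 × 288 × 1866 × 10⁻³ = 403.2 kN.

φR_n ≈ 403 kN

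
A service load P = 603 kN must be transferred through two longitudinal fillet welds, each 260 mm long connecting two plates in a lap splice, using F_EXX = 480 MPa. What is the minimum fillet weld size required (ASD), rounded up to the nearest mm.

Total weld length L = 520 mm.
Required throat t_e = P × Ω / (0.6 F_EXX × L) = 603 × 2.0 / (0.6 × 480 × 520 × 10⁻³) = 8.053 mm.
Required leg w = t_e / 0.707 = 11.39 mm → use 12 mm.

w = 12 mm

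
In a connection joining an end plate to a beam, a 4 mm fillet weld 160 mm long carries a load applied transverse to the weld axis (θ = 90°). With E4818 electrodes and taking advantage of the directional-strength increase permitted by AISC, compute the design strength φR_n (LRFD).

E48XX → F_EXX = 480 MPa.
t_e = 0.707 × 4 = 2.828 mm; A_we = 2.828 × 160 = 452.5 mm².
Directional factor: 1.0 + 0.5 sin^1.5(90°) = 1.5.
F_nw = 0.6 × 480 × 1.5 = 432 MPa.
φR_n = 0.75 × 432 × 452.5 × 10⁻³ = 146.6 kN.

φR_n ≈ 147 kN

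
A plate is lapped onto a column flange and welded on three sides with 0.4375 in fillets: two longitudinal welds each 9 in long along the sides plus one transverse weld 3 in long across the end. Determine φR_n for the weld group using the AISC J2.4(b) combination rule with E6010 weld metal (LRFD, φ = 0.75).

E60XX → F_EXX = 60 ksi.
t_e = 0.707 × 0.4375 = 0.3093 in.
R_nwl = 0.6 × 60 × 0.3093 × 18 = 200.4 kips (longitudinal, 2 welds).
R_nwt = 0.6 × 60 × 0.3093 × 3 = 33.41 kips (transverse, base value).
(i) R_nwl + R_nwt = 233.8 kips; (ii) 0.85 R_nwl + 1.5 R_nwt = 220.5 kips.
R_n = max = 233.8 kips [governs: (i)]; φR_n = 175.4 kips.

φR_n ≈ 175 kips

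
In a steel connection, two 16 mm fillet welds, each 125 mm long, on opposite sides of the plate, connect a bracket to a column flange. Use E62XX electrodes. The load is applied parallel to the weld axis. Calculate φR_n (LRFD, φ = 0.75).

E62XX → F_EXX = 620 MPa.
Effective throat t_e = 0.707 × 16 = 11.31 mm.
Total length L = 250 mm; A_we = 11.31 × 250 = 2828 mm².
F_nw = 0.6 F_EXX = 0.6 × 620 = 372 MPa.
φR_n = 0.75 × 372 × 2828 × 10⁻³ = 789 kN.

φR_n ≈ 789 kN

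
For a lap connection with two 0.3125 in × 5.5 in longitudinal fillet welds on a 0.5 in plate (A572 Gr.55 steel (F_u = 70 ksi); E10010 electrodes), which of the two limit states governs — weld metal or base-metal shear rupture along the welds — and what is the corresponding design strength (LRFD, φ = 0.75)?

φR_n ≈ 109 kips (weld metal governs)

E100XX → F_EXX = 100 ksi.
t_e = 0.707 × 0.3125 = 0.2209 in; L = 11 in.
Weld metal: φR_n = 0.75 × 0.6 × 100 × 0.2209 × 11 = 109.4 kips.
Base metal (shear rupture): φR_n = 0.75 × 0.6 × 70 × 0.5 × 11 = 173.2 kips.
Governing: weld metal.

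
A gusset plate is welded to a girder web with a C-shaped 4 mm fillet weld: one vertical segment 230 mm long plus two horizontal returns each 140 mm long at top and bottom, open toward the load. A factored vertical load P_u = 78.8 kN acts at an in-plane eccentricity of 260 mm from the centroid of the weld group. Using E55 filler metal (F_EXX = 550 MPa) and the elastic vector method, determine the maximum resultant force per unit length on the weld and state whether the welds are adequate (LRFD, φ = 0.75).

Total weld length L_w = 510 mm. Treat welds as unit-width lines.
Centroid: x̄ = 2×140×70 / 510 = 38.43 mm from the vertical weld.
Polar moment about centroid: J = I_x + I_y = [230³/12 + 2×140×115²] + [230×38.43² + 2(140³/12 + 140×31.57²)] = 5793000 mm³.
Direct shear f_v = P/L_w = 78.8×10³ / 510 = 154.5 N/mm (vertical).
Torsion M = P·e = 78.8×10³ × 260 = 20488000 N·mm.
Critical point at (x, y) = (101.6, 115) from centroid. f_tx = M·y/J = 406.7 N/mm; f_ty = M·x/J = 359.2 N/mm.
Resultant f_max = √[f_tx² + (f_v + f_ty)²] = √[406.7² + (154.5 + 359.2)²] = 655.2 N/mm.
Capacity per unit length: φr_n = 0.75 × 0.6 × 550 × (0.707 × 4) = 699.9 N/mm.
655.2 ≤ 699.9 → adequate.

f_max ≈ 655 N/mm; adequate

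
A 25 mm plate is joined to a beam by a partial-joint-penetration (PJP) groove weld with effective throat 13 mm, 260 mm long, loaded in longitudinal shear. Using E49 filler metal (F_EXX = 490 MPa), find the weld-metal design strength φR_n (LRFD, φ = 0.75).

φR_n ≈ 745 kN

Effective throat (given) t_e = 13 mm.
A_we = 13 × 260 = 3380 mm².
F_nw = 0.6 F_EXX = 294 MPa.
φR_n = 0.75 × 294 × 3380 × 10⁻³ = 745.3 kN.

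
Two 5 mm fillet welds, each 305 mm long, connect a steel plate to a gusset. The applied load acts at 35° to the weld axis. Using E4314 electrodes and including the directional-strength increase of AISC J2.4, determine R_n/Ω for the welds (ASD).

R_n/Ω ≈ 339 kN

E43XX → F_EXX = 430 MPa.
t_e = 0.707 × 5 = 3.535 mm; A_we = 3.535 × 610 = 2156 mm².
Directional factor: 1.0 + 0.5 sin^1.5(35°) = 1.217.
F_nw = 0.6 × 430 × 1.217 = 314 MPa.
R_n/Ω = (314 × 2156) / 2.0 × 10⁻³ = 338.6 kN.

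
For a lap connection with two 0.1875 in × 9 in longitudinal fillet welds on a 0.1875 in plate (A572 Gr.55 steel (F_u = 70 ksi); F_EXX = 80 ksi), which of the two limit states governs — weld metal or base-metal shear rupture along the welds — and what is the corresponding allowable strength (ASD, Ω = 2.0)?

R_n/Ω ≈ 57.3 kip (weld metal governs)

t_e = 0.707 × 0.1875 = 0.1326 in; L = 18 in.
Weld metal: R_n/Ω = (1/2.0) × 0.6 × 80 × 0.1326 × 18 = 57.27 kip.
Base metal (shear rupture): R_n/Ω = (1/2.0) × 0.6 × 70 × 0.1875 × 18 = 70.88 kip.
Governing: weld metal.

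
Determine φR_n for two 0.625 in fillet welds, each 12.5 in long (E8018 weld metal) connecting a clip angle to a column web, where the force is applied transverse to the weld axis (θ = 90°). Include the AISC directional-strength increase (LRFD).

E80XX → F_EXX = 80 ksi.
t_e = 0.707 × 0.625 = 0.4419 in; A_we = 0.4419 × 25 = 11.05 in².
Directional factor: 1.0 + 0.5 sin^1.5(90°) = 1.5.
F_nw = 0.6 × 80 × 1.5 = 72 ksi.
φR_n = 0.75 × 72 × 11.05 = 596.5 kip.

φR_n ≈ 597 kip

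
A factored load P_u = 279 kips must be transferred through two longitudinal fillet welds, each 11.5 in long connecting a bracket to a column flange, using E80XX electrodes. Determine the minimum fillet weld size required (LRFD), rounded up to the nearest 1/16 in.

w = 1/2 in

E80XX → F_EXX = 80 ksi.
Total weld length L = 23 in.
Required throat t_e = P_u / (φ × 0.6 F_EXX × L) = 279 / (0.75 × 0.6 × 80 × 23) = 0.337 in.
Required leg w = t_e / 0.707 = 0.4766 in → use 1/2 in.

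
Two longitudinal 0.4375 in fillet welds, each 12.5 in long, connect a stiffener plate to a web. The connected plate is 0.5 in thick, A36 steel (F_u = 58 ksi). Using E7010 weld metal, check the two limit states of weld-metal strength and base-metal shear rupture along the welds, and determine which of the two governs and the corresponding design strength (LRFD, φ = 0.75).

φR_n ≈ 244 kips (weld metal governs)

E70XX → F_EXX = 70 ksi.
t_e = 0.707 × 0.4375 = 0.3093 in; L = 25 in.
Weld metal: φR_n = 0.75 × 0.6 × 70 × 0.3093 × 25 = 243.6 kips.
Base metal (shear rupture): φR_n = 0.75 × 0.6 × 58 × 0.5 × 25 = 326.2 kips.
Governing: weld metal.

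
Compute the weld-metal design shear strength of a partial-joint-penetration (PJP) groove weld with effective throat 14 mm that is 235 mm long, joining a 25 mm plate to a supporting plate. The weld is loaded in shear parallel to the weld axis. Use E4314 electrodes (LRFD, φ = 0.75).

E43XX → F_EXX = 430 MPa.
Effective throat (given) t_e = 14 mm.
A_we = 14 × 235 = 3290 mm².
F_nw = 0.6 F_EXX = 258 MPa.
φR_n = 0.75 × 258 × 3290 × 10⁻³ = 636.6 kN.

φR_n ≈ 637 kN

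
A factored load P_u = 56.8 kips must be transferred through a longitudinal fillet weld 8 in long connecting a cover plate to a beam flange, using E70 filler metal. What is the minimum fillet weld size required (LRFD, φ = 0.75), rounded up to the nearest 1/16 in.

w = 3/8 in

E70XX → F_EXX = 70 ksi.
Total weld length L = 8 in.
Required throat t_e = P_u / (φ × 0.6 F_EXX × L) = 56.8 / (0.75 × 0.6 × 70 × 8) = 0.2254 in.
Required leg w = t_e / 0.707 = 0.3188 in → use 3/8 in.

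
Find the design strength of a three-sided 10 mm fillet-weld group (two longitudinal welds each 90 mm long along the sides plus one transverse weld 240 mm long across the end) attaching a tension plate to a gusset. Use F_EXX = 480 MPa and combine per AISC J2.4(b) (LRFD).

t_e = 0.707 × 10 = 7.07 mm.
R_nwl = 0.6 × 480 × 7.07 × 180 × 10⁻³ = 366.5 kN (longitudinal, 2 welds).
R_nwt = 0.6 × 480 × 7.07 × 240 × 10⁻³ = 488.7 kN (transverse, base value).
(i) R_nwl + R_nwt = 855.2 kN; (ii) 0.85 R_nwl + 1.5 R_nwt = 1045 kN.
R_n = max = 1045 kN [governs: (ii)]; φR_n = 783.4 kN.

φR_n ≈ 783 kN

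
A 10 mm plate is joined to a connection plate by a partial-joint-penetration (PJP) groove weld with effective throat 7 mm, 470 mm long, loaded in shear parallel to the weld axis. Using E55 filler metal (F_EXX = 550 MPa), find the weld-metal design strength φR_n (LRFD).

φR_n ≈ 814 kN

Effective throat (given) t_e = 7 mm.
A_we = 7 × 470 = 3290 mm².
F_nw = 0.6 F_EXX = 330 MPa.
φR_n = 0.75 × 330 × 3290 × 10⁻³ = 814.3 kN.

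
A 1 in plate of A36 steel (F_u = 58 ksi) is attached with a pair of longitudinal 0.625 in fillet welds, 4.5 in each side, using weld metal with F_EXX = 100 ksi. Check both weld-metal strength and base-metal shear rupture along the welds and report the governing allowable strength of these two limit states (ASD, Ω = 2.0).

t_e = 0.707 × 0.625 = 0.4419 in; L = 9 in.
Weld metal: R_n/Ω = (1/2.0) × 0.6 × 100 × 0.4419 × 9 = 119.3 kips.
Base metal (shear rupture): R_n/Ω = (1/2.0) × 0.6 × 58 × 1 × 9 = 156.6 kips.
Governing: weld metal.

R_n/Ω ≈ 119 kips (weld metal governs)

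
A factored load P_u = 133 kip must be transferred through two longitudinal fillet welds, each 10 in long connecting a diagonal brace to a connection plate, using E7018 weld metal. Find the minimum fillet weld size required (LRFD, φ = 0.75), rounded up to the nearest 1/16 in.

w = 5/16 in

E70XX → F_EXX = 70 ksi.
Total weld length L = 20 in.
Required throat t_e = P_u / (φ × 0.6 F_EXX × L) = 133 / (0.75 × 0.6 × 70 × 20) = 0.2111 in.
Required leg w = t_e / 0.707 = 0.2986 in → use 5/16 in.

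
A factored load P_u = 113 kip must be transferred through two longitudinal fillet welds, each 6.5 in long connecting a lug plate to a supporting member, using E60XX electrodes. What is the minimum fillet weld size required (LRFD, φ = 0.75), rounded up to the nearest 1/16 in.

E60XX → F_EXX = 60 ksi.
Total weld length L = 13 in.
Required throat t_e = P_u / (φ × 0.6 F_EXX × L) = 113 / (0.75 × 0.6 × 60 × 13) = 0.3219 in.
Required leg w = t_e / 0.707 = 0.4554 in → use 1/2 in.

w = 1/2 in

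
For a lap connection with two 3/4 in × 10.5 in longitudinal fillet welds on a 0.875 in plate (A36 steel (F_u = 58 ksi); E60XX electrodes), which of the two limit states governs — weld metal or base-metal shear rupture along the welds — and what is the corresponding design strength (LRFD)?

φR_n ≈ 301 kip (weld metal governs)

E60XX → F_EXX = 60 ksi.
t_e = 0.707 × 0.75 = 0.5302 in; L = 21 in.
Weld metal: φR_n = 0.75 × 0.6 × 60 × 0.5302 × 21 = 300.7 kip.
Base metal (shear rupture): φR_n = 0.75 × 0.6 × 58 × 0.875 × 21 = 479.6 kip.
Governing: weld metal.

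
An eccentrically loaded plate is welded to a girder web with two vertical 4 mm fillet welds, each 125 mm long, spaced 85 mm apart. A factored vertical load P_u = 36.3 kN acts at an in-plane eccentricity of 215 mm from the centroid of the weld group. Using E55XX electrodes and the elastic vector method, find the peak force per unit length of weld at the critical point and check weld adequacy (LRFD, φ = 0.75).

f_max ≈ 849 N/mm; NOT adequate

E55XX → F_EXX = 550 MPa.
Total weld length L_w = 250 mm. Treat welds as unit-width lines.
Polar moment about centroid: J = 2[d³/12 + d(b/2)²] = 2[125³/12 + 125×42.5²] = 777100 mm³.
Direct shear f_v = P/L_w = 36.3×10³ / 250 = 145.2 N/mm (vertical).
Torsion M = P·e = 36.3×10³ × 215 = 7804500 N·mm.
Critical point at (x, y) = (42.5, 62.5) from centroid. f_tx = M·y/J = 627.7 N/mm; f_ty = M·x/J = 426.8 N/mm.
Resultant f_max = √[f_tx² + (f_v + f_ty)²] = √[627.7² + (145.2 + 426.8)²] = 849.3 N/mm.
Capacity per unit length: φr_n = 0.75 × 0.6 × 550 × (0.707 × 4) = 699.9 N/mm.
849.3 > 699.9 → NOT adequate.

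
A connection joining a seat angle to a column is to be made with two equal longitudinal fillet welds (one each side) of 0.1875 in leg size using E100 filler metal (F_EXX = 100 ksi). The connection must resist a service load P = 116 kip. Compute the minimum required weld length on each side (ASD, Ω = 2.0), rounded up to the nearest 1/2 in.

Throat t_e = 0.707 × 0.1875 = 0.1326 in.
r_n/Ω = (0.6 × 100 × 0.1326) / 2.0 = 3.977 kip/in.
L_req = P / (r_n/Ω) = 116 / 3.977 = 29.17 in total.
Per side: 29.17 / 2 = 14.58 in.
Round up → use L = 15 in on each side.

L = 15 in on each side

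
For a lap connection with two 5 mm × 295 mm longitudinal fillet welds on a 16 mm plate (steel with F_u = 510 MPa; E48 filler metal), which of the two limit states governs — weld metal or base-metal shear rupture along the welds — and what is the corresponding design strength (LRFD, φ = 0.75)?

φR_n ≈ 451 kN (weld metal governs)

E48XX → F_EXX = 480 MPa.
t_e = 0.707 × 5 = 3.535 mm; L = 590 mm.
Weld metal: φR_n = 0.75 × 0.6 × 480 × 3.535 × 590 × 10⁻³ = 450.5 kN.
Base metal (shear rupture): φR_n = 0.75 × 0.6 × 510 × 16 × 590 × 10⁻³ = 2166 kN.
Governing: weld metal.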